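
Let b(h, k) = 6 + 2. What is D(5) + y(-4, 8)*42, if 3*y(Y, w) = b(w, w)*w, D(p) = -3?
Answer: 893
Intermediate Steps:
b(h, k) = 8
y(Y, w) = 8*w/3 (y(Y, w) = (8*w)/3 = 8*w/3)
D(5) + y(-4, 8)*42 = -3 + ((8/3)*8)*42 = -3 + (64/3)*42 = -3 + 896 = 893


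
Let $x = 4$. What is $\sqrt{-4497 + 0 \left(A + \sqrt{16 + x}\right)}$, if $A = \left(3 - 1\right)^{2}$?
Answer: $i \sqrt{4497} \approx 67.06 i$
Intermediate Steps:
$A = 4$ ($A = 2^{2} = 4$)
$\sqrt{-4497 + 0 \left(A + \sqrt{16 + x}\right)} = \sqrt{-4497 + 0 \left(4 + \sqrt{16 + 4}\right)} = \sqrt{-4497 + 0 \left(4 + \sqrt{20}\right)} = \sqrt{-4497 + 0 \left(4 + 2 \sqrt{5}\right)} = \sqrt{-4497 + 0} = \sqrt{-4497} = i \sqrt{4497}$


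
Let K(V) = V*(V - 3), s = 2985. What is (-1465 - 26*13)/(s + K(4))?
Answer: -1803/2989 ≈ -0.60321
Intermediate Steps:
K(V) = V*(-3 + V)
(-1465 - 26*13)/(s + K(4)) = (-1465 - 26*13)/(2985 + 4*(-3 + 4)) = (-1465 - 338)/(2985 + 4*1) = -1803/(2985 + 4) = -1803/2989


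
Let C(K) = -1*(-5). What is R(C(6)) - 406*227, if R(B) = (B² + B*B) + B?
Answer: -92107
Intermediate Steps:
C(K) = 5
R(B) = B + 2*B² (R(B) = (B² + B²) + B = 2*B² + B = B + 2*B²)
R(C(6)) - 406*227 = 5*(1 + 2*5) - 406*227 = 5*(1 + 10) - 92162 = 5*11 - 92162 = 55 - 92162 = -92107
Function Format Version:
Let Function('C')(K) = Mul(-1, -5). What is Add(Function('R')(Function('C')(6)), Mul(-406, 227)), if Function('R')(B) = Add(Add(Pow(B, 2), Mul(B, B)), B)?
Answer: -92107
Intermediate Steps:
Function('C')(K) = 5
Function('R')(B) = Add(B, Mul(2, Pow(B, 2))) (Function('R')(B) = Add(Add(Pow(B, 2), Pow(B, 2)), B) = Add(Mul(2, Pow(B, 2)), B) = Add(B, Mul(2, Pow(B, 2))))
Add(Function('R')(Function('C')(6)), Mul(-406, 227)) = Add(Mul(5, Add(1, Mul(2, 5))), Mul(-406, 227)) = Add(Mul(5, Add(1, 10)), -92162) = Add(Mul(5, 11), -92162) = Add(55, -92162) = -92107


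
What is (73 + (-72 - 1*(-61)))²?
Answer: 3844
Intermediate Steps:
(73 + (-72 - 1*(-61)))² = (73 + (-72 + 61))² = (73 - 11)² = 62² = 3844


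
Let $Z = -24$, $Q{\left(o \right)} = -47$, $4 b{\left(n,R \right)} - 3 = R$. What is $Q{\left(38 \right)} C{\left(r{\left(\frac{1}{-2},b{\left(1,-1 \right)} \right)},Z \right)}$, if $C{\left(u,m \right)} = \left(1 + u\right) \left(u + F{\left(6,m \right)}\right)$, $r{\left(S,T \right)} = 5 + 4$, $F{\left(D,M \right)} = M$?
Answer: $7050$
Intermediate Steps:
$b{\left(n,R \right)} = \frac{3}{4} + \frac{R}{4}$
$r{\left(S,T \right)} = 9$
$C{\left(u,m \right)} = \left(1 + u\right) \left(m + u\right)$ ($C{\left(u,m \right)} = \left(1 + u\right) \left(u + m\right) = \left(1 + u\right) \left(m + u\right)$)
$Q{\left(38 \right)} C{\left(r{\left(\frac{1}{-2},b{\left(1,-1 \right)} \right)},Z \right)} = - 47 \left(-24 + 9 + 9^{2} - 216\right) = - 47 \left(-24 + 9 + 81 - 216\right) = \left(-47\right) \left(-150\right) = 7050$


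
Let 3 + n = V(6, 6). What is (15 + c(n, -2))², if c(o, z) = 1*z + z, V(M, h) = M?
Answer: 121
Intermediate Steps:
n = 3 (n = -3 + 6 = 3)
c(o, z) = 2*z (c(o, z) = z + z = 2*z)
(15 + c(n, -2))² = (15 + 2*(-2))² = (15 - 4)² = 11² = 121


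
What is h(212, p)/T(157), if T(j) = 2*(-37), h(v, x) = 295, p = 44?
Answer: -295/74 ≈ -3.9865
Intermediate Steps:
T(j) = -74
h(212, p)/T(157) = 295/(-74) = 295*(-1/74) = -295/74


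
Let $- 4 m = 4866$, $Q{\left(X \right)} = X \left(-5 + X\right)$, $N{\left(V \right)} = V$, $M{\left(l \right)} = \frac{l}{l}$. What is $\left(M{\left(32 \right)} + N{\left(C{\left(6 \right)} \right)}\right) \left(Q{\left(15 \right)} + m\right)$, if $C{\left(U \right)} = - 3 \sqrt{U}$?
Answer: $- \frac{2133}{2} + \frac{6399 \sqrt{6}}{2} \approx 6770.6$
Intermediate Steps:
$M{\left(l \right)} = 1$
$m = - \frac{2433}{2}$ ($m = \left(- \frac{1}{4}\right) 4866 = - \frac{2433}{2} \approx -1216.5$)
$\left(M{\left(32 \right)} + N{\left(C{\left(6 \right)} \right)}\right) \left(Q{\left(15 \right)} + m\right) = \left(1 - 3 \sqrt{6}\right) \left(15 \left(-5 + 15\right) - \frac{2433}{2}\right) = \left(1 - 3 \sqrt{6}\right) \left(15 \cdot 10 - \frac{2433}{2}\right) = \left(1 - 3 \sqrt{6}\right) \left(150 - \frac{2433}{2}\right) = \left(1 - 3 \sqrt{6}\right) \left(- \frac{2133}{2}\right) = - \frac{2133}{2} + \frac{6399 \sqrt{6}}{2}$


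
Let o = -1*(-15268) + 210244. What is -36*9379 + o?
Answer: -112132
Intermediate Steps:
o = 225512 (o = 15268 + 210244 = 225512)
-36*9379 + o = -36*9379 + 225512 = -337644 + 225512 = -112132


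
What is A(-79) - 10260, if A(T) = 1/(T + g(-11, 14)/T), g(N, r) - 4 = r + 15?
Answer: -64371319/6274 ≈ -10260.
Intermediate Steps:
g(N, r) = 19 + r (g(N, r) = 4 + (r + 15) = 4 + (15 + r) = 19 + r)
A(T) = 1/(T + 33/T) (A(T) = 1/(T + (19 + 14)/T) = 1/(T + 33/T))
A(-79) - 10260 = -79/(33 + (-79)²) - 10260 = -79/(33 + 6241) - 10260 = -79/6274 - 10260 = -64371319/6274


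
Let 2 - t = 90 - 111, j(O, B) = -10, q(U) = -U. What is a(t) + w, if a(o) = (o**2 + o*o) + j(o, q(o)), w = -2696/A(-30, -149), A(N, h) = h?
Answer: 158848/149 ≈ 1066.1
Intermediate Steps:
w = 2696/149 (w = -2696/(-149) = -2696*(-1/149) = 2696/149 ≈ 18.094)
t = 23 (t = 2 - (90 - 111) = 2 - 1*(-21) = 2 + 21 = 23)
a(o) = -10 + 2*o**2 (a(o) = (o**2 + o*o) - 10 = (o**2 + o**2) - 10 = 2*o**2 - 10 = -10 + 2*o**2)
a(t) + w = (-10 + 2*23**2) + 2696/149 = (-10 + 2*529) + 2696/149 = (-10 + 1058) + 2696/149 = 1048 + 2696/149 = 158848/149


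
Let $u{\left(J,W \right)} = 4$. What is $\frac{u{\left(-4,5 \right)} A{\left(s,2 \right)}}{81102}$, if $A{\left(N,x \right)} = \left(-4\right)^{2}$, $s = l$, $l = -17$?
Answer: $\frac{32}{40551} \approx 0.00078913$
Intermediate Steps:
$s = -17$
$A{\left(N,x \right)} = 16$
$\frac{u{\left(-4,5 \right)} A{\left(s,2 \right)}}{81102} = \frac{4 \cdot 16}{81102} = 64 \cdot \frac{1}{81102} = \frac{32}{40551}$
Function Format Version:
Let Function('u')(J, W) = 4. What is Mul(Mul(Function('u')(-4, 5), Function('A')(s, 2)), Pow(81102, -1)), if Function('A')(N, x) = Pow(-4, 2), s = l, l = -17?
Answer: Rational(32, 40551) ≈ 0.00078913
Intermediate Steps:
s = -17
Function('A')(N, x) = 16
Mul(Mul(Function('u')(-4, 5), Function('A')(s, 2)), Pow(81102, -1)) = Mul(Mul(4, 16), Pow(81102, -1)) = Mul(64, Rational(1, 81102)) = Rational(32, 40551)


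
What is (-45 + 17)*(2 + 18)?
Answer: -560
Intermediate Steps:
(-45 + 17)*(2 + 18) = -28*20 = -560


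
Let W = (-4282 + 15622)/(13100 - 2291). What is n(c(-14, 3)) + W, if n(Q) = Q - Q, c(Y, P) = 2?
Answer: 1260/1201 ≈ 1.0491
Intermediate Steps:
n(Q) = 0
W = 1260/1201 (W = 11340/10809 = 11340*(1/10809) = 1260/1201 ≈ 1.0491)
n(c(-14, 3)) + W = 0 + 1260/1201 = 1260/1201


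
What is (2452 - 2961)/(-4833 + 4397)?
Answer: 509/436 ≈ 1.1674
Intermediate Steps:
(2452 - 2961)/(-4833 + 4397) = -509/(-436) = -509*(-1/436) = 509/436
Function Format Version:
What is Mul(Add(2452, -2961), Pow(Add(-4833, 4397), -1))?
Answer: Rational(509, 436) ≈ 1.1674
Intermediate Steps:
Mul(Add(2452, -2961), Pow(Add(-4833, 4397), -1)) = Mul(-509, Pow(-436, -1)) = Mul(-509, Rational(-1, 436)) = Rational(509, 436)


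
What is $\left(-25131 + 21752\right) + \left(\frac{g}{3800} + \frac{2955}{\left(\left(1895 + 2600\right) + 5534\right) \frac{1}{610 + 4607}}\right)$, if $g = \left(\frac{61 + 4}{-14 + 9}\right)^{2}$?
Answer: $- \frac{23396992633}{12703400} \approx -1841.8$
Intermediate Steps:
$g = 169$ ($g = \left(\frac{65}{-5}\right)^{2} = \left(65 \left(- \frac{1}{5}\right)\right)^{2} = \left(-13\right)^{2} = 169$)
$\left(-25131 + 21752\right) + \left(\frac{g}{3800} + \frac{2955}{\left(\left(1895 + 2600\right) + 5534\right) \frac{1}{610 + 4607}}\right) = \left(-25131 + 21752\right) + \left(\frac{169}{3800} + \frac{2955}{\left(\left(1895 + 2600\right) + 5534\right) \frac{1}{610 + 4607}}\right) = -3379 + \left(169 \cdot \frac{1}{3800} + \frac{2955}{\left(4495 + 5534\right) \frac{1}{5217}}\right) = -3379 + \left(\frac{169}{3800} + \frac{2955}{10029 \cdot \frac{1}{5217}}\right) = -3379 + \left(\frac{169}{3800} + \frac{2955}{\frac{3343}{1739}}\right) = -3379 + \left(\frac{169}{3800} + 2955 \cdot \frac{1739}{3343}\right) = -3379 + \left(\frac{169}{3800} + \frac{5138745}{3343}\right) = -3379 + \frac{19527795967}{12703400} = - \frac{23396992633}{12703400}$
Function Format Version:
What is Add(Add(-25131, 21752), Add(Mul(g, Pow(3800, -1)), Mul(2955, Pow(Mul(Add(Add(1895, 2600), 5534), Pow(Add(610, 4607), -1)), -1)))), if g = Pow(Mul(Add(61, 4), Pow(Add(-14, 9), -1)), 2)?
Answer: Rational(-23396992633, 12703400) ≈ -1841.8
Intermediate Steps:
g = 169 (g = Pow(Mul(65, Pow(-5, -1)), 2) = Pow(Mul(65, Rational(-1, 5)), 2) = Pow(-13, 2) = 169)
Add(Add(-25131, 21752), Add(Mul(g, Pow(3800, -1)), Mul(2955, Pow(Mul(Add(Add(1895, 2600), 5534), Pow(Add(610, 4607), -1)), -1)))) = Add(Add(-25131, 21752), Add(Mul(169, Pow(3800, -1)), Mul(2955, Pow(Mul(Add(Add(1895, 2600), 5534), Pow(Add(610, 4607), -1)), -1)))) = Add(-3379, Add(Mul(169, Rational(1, 3800)), Mul(2955, Pow(Mul(Add(4495, 5534), Pow(5217, -1)), -1)))) = Add(-3379, Add(Rational(169, 3800), Mul(2955, Pow(Mul(10029, Rational(1, 5217)), -1)))) = Add(-3379, Add(Rational(169, 3800), Mul(2955, Pow(Rational(3343, 1739), -1)))) = Add(-3379, Add(Rational(169, 3800), Mul(2955, Rational(1739, 3343)))) = Add(-3379, Add(Rational(169, 3800), Rational(5138745, 3343))) = Add(-3379, Rational(19527795967, 12703400)) = Rational(-23396992633, 12703400)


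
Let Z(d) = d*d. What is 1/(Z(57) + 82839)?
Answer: 1/86088 ≈ 1.1616e-5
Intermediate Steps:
Z(d) = d²
1/(Z(57) + 82839) = 1/(57² + 82839) = 1/(3249 + 82839) = 1/86088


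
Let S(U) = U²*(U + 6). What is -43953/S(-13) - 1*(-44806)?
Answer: 582961/13 ≈ 44843.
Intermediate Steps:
S(U) = U²*(6 + U)
-43953/S(-13) - 1*(-44806) = -43953*1/(169*(6 - 13)) - 1*(-44806) = -43953/(169*(-7)) + 44806 = -43953/(-1183) + 44806 = -43953*(-1/1183) + 44806 = 483/13 + 44806 = 582961/13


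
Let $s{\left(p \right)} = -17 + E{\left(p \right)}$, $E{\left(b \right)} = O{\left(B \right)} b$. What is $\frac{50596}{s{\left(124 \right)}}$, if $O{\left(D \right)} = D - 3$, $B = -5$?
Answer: $- \frac{50596}{1009} \approx -50.145$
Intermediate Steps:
$O{\left(D \right)} = -3 + D$
$E{\left(b \right)} = - 8 b$ ($E{\left(b \right)} = \left(-3 - 5\right) b = - 8 b$)
$s{\left(p \right)} = -17 - 8 p$
$\frac{50596}{s{\left(124 \right)}} = \frac{50596}{-17 - 992} = \frac{50596}{-1009} = 50596 \left(- \frac{1}{1009}\right) = - \frac{50596}{1009}$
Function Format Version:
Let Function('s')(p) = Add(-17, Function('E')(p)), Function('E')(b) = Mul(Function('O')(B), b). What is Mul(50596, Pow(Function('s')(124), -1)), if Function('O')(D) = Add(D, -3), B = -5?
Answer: Rational(-50596, 1009) ≈ -50.145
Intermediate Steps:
Function('O')(D) = Add(-3, D)
Function('E')(b) = Mul(-8, b) (Function('E')(b) = Mul(Add(-3, -5), b) = Mul(-8, b))
Function('s')(p) = Add(-17, Mul(-8, p))
Mul(50596, Pow(Function('s')(124), -1)) = Mul(50596, Pow(Add(-17, Mul(-8, 124)), -1)) = Mul(50596, Pow(Add(-17, -992), -1)) = Mul(50596, Pow(-1009, -1)) = Mul(50596, Rational(-1, 1009)) = Rational(-50596, 1009)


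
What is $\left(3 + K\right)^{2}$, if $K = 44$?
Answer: $2209$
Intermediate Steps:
$\left(3 + K\right)^{2} = \left(3 + 44\right)^{2} = 47^{2} = 2209$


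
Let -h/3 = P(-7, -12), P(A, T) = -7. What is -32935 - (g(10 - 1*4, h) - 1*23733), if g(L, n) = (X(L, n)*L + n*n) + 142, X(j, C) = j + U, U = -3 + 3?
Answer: -9821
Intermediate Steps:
U = 0
h = 21 (h = -3*(-7) = 21)
X(j, C) = j (X(j, C) = j + 0 = j)
g(L, n) = 142 + L**2 + n**2 (g(L, n) = (L*L + n*n) + 142 = (L**2 + n**2) + 142 = 142 + L**2 + n**2)
-32935 - (g(10 - 1*4, h) - 1*23733) = -32935 - ((142 + (10 - 1*4)**2 + 21**2) - 1*23733) = -32935 - ((142 + (10 - 4)**2 + 441) - 23733) = -32935 - ((142 + 6**2 + 441) - 23733) = -32935 - ((142 + 36 + 441) - 23733) = -32935 - (619 - 23733) = -32935 - 1*(-23114) = -32935 + 23114 = -9821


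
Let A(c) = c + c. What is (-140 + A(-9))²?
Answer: 24964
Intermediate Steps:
A(c) = 2*c
(-140 + A(-9))² = (-140 + 2*(-9))² = (-140 - 18)² = (-158)² = 24964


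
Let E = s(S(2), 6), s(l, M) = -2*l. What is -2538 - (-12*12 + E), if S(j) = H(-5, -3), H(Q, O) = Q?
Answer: -2404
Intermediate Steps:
S(j) = -5
E = 10 (E = -2*(-5) = 10)
-2538 - (-12*12 + E) = -2538 - (-12*12 + 10) = -2538 - (-144 + 10) = -2538 - 1*(-134) = -2538 + 134 = -2404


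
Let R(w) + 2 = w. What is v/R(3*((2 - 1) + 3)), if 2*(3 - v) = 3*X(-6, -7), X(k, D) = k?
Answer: 6/5 ≈ 1.2000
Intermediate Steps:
R(w) = -2 + w
v = 12 (v = 3 - 3*(-6)/2 = 3 - 1/2*(-18) = 3 + 9 = 12)
v/R(3*((2 - 1) + 3)) = 12/(-2 + 3*((2 - 1) + 3)) = 12/(-2 + 3*(1 + 3)) = 12/(-2 + 3*4) = 12/(-2 + 12) = 12/10 = 12*(1/10) = 6/5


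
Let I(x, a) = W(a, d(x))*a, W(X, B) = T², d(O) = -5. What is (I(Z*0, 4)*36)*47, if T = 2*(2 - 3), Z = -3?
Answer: 27072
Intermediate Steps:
T = -2 (T = 2*(-1) = -2)
W(X, B) = 4 (W(X, B) = (-2)² = 4)
I(x, a) = 4*a
(I(Z*0, 4)*36)*47 = ((4*4)*36)*47 = (16*36)*47 = 576*47 = 27072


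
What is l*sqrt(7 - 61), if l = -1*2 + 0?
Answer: -6*I*sqrt(6) ≈ -14.697*I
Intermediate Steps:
l = -2 (l = -2 + 0 = -2)
l*sqrt(7 - 61) = -2*sqrt(7 - 61) = -6*I*sqrt(6)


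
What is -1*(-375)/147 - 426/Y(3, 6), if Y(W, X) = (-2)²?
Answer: -10187/98 ≈ -103.95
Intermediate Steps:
Y(W, X) = 4
-1*(-375)/147 - 426/Y(3, 6) = -1*(-375)/147 - 426/4 = 375*(1/147) - 426*¼ = 125/49 - 213/2 = -10187/98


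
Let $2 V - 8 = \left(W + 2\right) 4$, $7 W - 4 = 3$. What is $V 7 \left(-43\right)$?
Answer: $-3010$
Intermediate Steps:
$W = 1$ ($W = \frac{4}{7} + \frac{1}{7} \cdot 3 = \frac{4}{7} + \frac{3}{7} = 1$)
$V = 10$ ($V = 4 + \frac{\left(1 + 2\right) 4}{2} = 4 + \frac{3 \cdot 4}{2} = 4 + \frac{1}{2} \cdot 12 = 4 + 6 = 10$)
$V 7 \left(-43\right) = 10 \cdot 7 \left(-43\right) = 70 \left(-43\right) = -3010$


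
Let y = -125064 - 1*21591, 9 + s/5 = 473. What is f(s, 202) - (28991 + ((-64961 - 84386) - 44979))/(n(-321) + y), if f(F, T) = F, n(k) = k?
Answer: 340818985/146976 ≈ 2318.9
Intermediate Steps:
s = 2320 (s = -45 + 5*473 = -45 + 2365 = 2320)
y = -146655 (y = -125064 - 21591 = -146655)
f(s, 202) - (28991 + ((-64961 - 84386) - 44979))/(n(-321) + y) = 2320 - (28991 + ((-64961 - 84386) - 44979))/(-321 - 146655) = 2320 - (28991 + (-149347 - 44979))/(-146976) = 2320 - (28991 - 194326)*(-1)/146976 = 2320 - (-165335)*(-1)/146976 = 2320 - 1*165335/146976 = 2320 - 165335/146976 = 340818985/146976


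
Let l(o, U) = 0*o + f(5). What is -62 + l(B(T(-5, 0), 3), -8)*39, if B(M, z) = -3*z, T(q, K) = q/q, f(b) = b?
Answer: 133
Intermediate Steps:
T(q, K) = 1
l(o, U) = 5 (l(o, U) = 0*o + 5 = 0 + 5 = 5)
-62 + l(B(T(-5, 0), 3), -8)*39 = -62 + 5*39 = -62 + 195 = 133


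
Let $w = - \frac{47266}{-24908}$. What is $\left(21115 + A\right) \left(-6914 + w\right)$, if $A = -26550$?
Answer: $\frac{467862860505}{12454} \approx 3.7567 \cdot 10^{7}$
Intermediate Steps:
$w = \frac{23633}{12454}$ ($w = \left(-47266\right) \left(- \frac{1}{24908}\right) = \frac{23633}{12454} \approx 1.8976$)
$\left(21115 + A\right) \left(-6914 + w\right) = \left(21115 - 26550\right) \left(-6914 + \frac{23633}{12454}\right) = \left(-5435\right) \left(- \frac{86083323}{12454}\right) = \frac{467862860505}{12454}$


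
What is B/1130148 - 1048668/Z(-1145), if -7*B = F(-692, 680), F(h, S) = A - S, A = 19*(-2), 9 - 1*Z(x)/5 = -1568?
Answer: -4148022319309/31189259430 ≈ -133.00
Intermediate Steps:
Z(x) = 7885 (Z(x) = 45 - 5*(-1568) = 45 + 7840 = 7885)
A = -38
F(h, S) = -38 - S
B = 718/7 (B = -(-38 - 1*680)/7 = -(-38 - 680)/7 = -⅐*(-718) = 718/7 ≈ 102.57)
B/1130148 - 1048668/Z(-1145) = (718/7)/1130148 - 1048668/7885 = (718/7)*(1/1130148) - 1048668*1/7885 = 359/3955518 - 1048668/7885 = -4148022319309/31189259430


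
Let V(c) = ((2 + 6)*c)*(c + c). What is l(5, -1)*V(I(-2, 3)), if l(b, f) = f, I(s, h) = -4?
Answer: -256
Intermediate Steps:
V(c) = 16*c² (V(c) = (8*c)*(2*c) = 16*c²)
l(5, -1)*V(I(-2, 3)) = -16*(-4)² = -16*16 = -1*256 = -256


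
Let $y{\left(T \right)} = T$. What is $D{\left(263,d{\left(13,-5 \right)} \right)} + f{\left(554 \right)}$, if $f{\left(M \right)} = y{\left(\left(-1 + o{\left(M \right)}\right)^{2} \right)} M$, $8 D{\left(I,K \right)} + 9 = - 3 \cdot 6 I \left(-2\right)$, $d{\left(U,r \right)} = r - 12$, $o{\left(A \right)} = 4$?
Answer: $\frac{49347}{8} \approx 6168.4$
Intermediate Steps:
$d{\left(U,r \right)} = -12 + r$
$D{\left(I,K \right)} = - \frac{9}{8} + \frac{9 I}{2}$ ($D{\left(I,K \right)} = - \frac{9}{8} + \frac{- 3 \cdot 6 I \left(-2\right)}{8} = - \frac{9}{8} + \frac{- 18 I \left(-2\right)}{8} = - \frac{9}{8} + \frac{36 I}{8} = - \frac{9}{8} + \frac{9 I}{2}$)
$f{\left(M \right)} = 9 M$ ($f{\left(M \right)} = \left(-1 + 4\right)^{2} M = 3^{2} M = 9 M$)
$D{\left(263,d{\left(13,-5 \right)} \right)} + f{\left(554 \right)} = \left(- \frac{9}{8} + \frac{9}{2} \cdot 263\right) + 9 \cdot 554 = \left(- \frac{9}{8} + \frac{2367}{2}\right) + 4986 = \frac{9459}{8} + 4986 = \frac{49347}{8}$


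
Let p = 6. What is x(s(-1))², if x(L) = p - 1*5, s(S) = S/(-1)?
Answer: 1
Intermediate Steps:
s(S) = -S (s(S) = S*(-1) = -S)
x(L) = 1 (x(L) = 6 - 1*5 = 6 - 5 = 1)
x(s(-1))² = 1² = 1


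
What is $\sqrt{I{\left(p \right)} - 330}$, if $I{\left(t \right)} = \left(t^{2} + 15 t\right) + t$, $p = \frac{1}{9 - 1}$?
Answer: $\frac{i \sqrt{20991}}{8} \approx 18.11 i$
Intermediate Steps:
$p = \frac{1}{8} \approx 0.125$
$I{\left(t \right)} = t^{2} + 16 t$
$\sqrt{I{\left(p \right)} - 330} = \sqrt{\frac{16 + \frac{1}{8}}{8} - 330} = \sqrt{\frac{1}{8} \cdot \frac{129}{8} - 330} = \sqrt{\frac{129}{64} - 330} = \sqrt{- \frac{20991}{64}} = \frac{i \sqrt{20991}}{8}$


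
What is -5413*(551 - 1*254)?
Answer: -1607661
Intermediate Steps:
-5413*(551 - 1*254) = -5413*(551 - 254) = -5413*297 = -1607661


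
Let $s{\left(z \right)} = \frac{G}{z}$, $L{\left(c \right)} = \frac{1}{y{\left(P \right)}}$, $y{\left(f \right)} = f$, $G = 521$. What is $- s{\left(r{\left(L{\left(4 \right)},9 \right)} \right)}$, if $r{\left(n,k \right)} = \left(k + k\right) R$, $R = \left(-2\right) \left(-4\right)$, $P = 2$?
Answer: $- \frac{521}{144} \approx -3.6181$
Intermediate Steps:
$L{\left(c \right)} = \frac{1}{2}$
$R = 8$
$r{\left(n,k \right)} = 16 k$ ($r{\left(n,k \right)} = \left(k + k\right) 8 = 2 k 8 = 16 k$)
$s{\left(z \right)} = \frac{521}{z}$
$- s{\left(r{\left(L{\left(4 \right)},9 \right)} \right)} = - \frac{521}{16 \cdot 9} = - \frac{521}{144}$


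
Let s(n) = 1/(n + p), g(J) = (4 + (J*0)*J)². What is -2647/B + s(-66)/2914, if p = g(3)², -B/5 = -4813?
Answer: -293102791/2664765580 ≈ -0.10999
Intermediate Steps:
B = 24065 (B = -5*(-4813) = 24065)
g(J) = 16 (g(J) = (4 + 0*J)² = (4 + 0)² = 4² = 16)
p = 256 (p = 16² = 256)
s(n) = 1/(256 + n) (s(n) = 1/(n + 256) = 1/(256 + n))
-2647/B + s(-66)/2914 = -2647/24065 + 1/((256 - 66)*2914) = -2647*1/24065 + (1/2914)/190 = -2647/24065 + (1/190)*(1/2914) = -2647/24065 + 1/553660 = -293102791/2664765580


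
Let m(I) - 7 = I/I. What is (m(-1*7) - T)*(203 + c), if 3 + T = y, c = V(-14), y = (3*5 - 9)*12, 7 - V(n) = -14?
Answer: -13664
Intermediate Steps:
V(n) = 21 (V(n) = 7 - 1*(-14) = 7 + 14 = 21)
m(I) = 8 (m(I) = 7 + I/I = 7 + 1 = 8)
y = 72 (y = (15 - 9)*12 = 6*12 = 72)
c = 21
T = 69 (T = -3 + 72 = 69)
(m(-1*7) - T)*(203 + c) = (8 - 1*69)*(203 + 21) = (8 - 69)*224 = -61*224 = -13664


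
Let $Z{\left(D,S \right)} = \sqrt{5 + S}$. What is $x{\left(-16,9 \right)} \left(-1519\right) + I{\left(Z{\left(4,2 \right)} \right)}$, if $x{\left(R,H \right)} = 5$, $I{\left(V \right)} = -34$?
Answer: $-7629$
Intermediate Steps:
$x{\left(-16,9 \right)} \left(-1519\right) + I{\left(Z{\left(4,2 \right)} \right)} = 5 \left(-1519\right) - 34 = -7595 - 34 = -7629$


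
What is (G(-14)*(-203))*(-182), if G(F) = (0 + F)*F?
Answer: 7241416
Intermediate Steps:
G(F) = F**2 (G(F) = F*F = F**2)
(G(-14)*(-203))*(-182) = ((-14)**2*(-203))*(-182) = (196*(-203))*(-182) = -39788*(-182) = 7241416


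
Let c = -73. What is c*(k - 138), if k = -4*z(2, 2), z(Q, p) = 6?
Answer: 11826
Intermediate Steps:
k = -24 (k = -4*6 = -24)
c*(k - 138) = -73*(-24 - 138) = -73*(-162) = 11826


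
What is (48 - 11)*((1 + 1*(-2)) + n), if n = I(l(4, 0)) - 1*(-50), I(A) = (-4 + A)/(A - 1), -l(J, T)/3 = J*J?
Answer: 90761/49 ≈ 1852.3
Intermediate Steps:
l(J, T) = -3*J² (l(J, T) = -3*J*J = -3*J²)
I(A) = (-4 + A)/(-1 + A)
n = 2502/49 (n = (-4 - 3*4²)/(-1 - 3*4²) - 1*(-50) = (-4 - 3*16)/(-1 - 3*16) + 50 = (-4 - 48)/(-1 - 48) + 50 = -52/(-49) + 50 = -1/49*(-52) + 50 = 52/49 + 50 = 2502/49 ≈ 51.061)
(48 - 11)*((1 + 1*(-2)) + n) = (48 - 11)*((1 + 1*(-2)) + 2502/49) = 37*((1 - 2) + 2502/49) = 37*(-1 + 2502/49) = 37*(2453/49) = 90761/49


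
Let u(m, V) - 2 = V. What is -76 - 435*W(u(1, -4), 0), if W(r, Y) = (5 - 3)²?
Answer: -1816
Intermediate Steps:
u(m, V) = 2 + V
W(r, Y) = 4 (W(r, Y) = 2² = 4)
-76 - 435*W(u(1, -4), 0) = -76 - 435*4 = -76 - 1740 = -1816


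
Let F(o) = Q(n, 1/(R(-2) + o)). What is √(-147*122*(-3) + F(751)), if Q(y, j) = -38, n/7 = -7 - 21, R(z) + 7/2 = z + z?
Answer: 2*√13441 ≈ 231.87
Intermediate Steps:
R(z) = -7/2 + 2*z (R(z) = -7/2 + (z + z) = -7/2 + 2*z)
n = -196 (n = 7*(-7 - 21) = 7*(-28) = -196)
F(o) = -38
√(-147*122*(-3) + F(751)) = √(-147*122*(-3) - 38) = √(-17934*(-3) - 38) = √(53802 - 38) = √53764 = 2*√13441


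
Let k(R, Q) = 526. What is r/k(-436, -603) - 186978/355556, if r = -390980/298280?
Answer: -368437261859/697313227196 ≈ -0.52837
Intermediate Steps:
r = -19549/14914 (r = -390980*1/298280 = -19549/14914 ≈ -1.3108)
r/k(-436, -603) - 186978/355556 = -19549/14914/526 - 186978/355556 = -19549/14914*1/526 - 186978*1/355556 = -19549/7844764 - 93489/177778 = -368437261859/697313227196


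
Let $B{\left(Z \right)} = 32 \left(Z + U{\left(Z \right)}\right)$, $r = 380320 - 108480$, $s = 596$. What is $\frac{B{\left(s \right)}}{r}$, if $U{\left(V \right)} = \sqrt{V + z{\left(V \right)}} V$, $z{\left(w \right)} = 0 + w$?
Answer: $\frac{596}{8495} + \frac{1192 \sqrt{298}}{8495} \approx 2.4924$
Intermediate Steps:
$z{\left(w \right)} = w$
$U{\left(V \right)} = \sqrt{2} V^{\frac{3}{2}}$ ($U{\left(V \right)} = \sqrt{V + V} V = \sqrt{2 V} V = \sqrt{2} \sqrt{V} V = \sqrt{2} V^{\frac{3}{2}}$)
$r = 271840$
$B{\left(Z \right)} = 32 Z + 32 \sqrt{2} Z^{\frac{3}{2}}$ ($B{\left(Z \right)} = 32 \left(Z + \sqrt{2} Z^{\frac{3}{2}}\right) = 32 Z + 32 \sqrt{2} Z^{\frac{3}{2}}$)
$\frac{B{\left(s \right)}}{r} = \frac{32 \cdot 596 + 32 \sqrt{2} \cdot 596^{\frac{3}{2}}}{271840} = \left(19072 + 32 \sqrt{2} \cdot 1192 \sqrt{149}\right) \frac{1}{271840} = \left(19072 + 38144 \sqrt{298}\right) \frac{1}{271840} = \frac{596}{8495} + \frac{1192 \sqrt{298}}{8495}$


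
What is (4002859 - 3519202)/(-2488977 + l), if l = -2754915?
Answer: -161219/1747964 ≈ -0.092232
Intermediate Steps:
(4002859 - 3519202)/(-2488977 + l) = (4002859 - 3519202)/(-2488977 - 2754915) = 483657/(-5243892) = 483657*(-1/5243892) = -161219/1747964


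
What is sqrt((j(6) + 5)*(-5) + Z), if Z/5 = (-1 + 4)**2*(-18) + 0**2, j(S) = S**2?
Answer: I*sqrt(1015) ≈ 31.859*I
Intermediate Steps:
Z = -810 (Z = 5*((-1 + 4)**2*(-18) + 0**2) = 5*(3**2*(-18) + 0) = 5*(9*(-18) + 0) = 5*(-162 + 0) = 5*(-162) = -810)
sqrt((j(6) + 5)*(-5) + Z) = sqrt((6**2 + 5)*(-5) - 810) = sqrt((36 + 5)*(-5) - 810) = sqrt(41*(-5) - 810) = sqrt(-205 - 810) = sqrt(-1015) = I*sqrt(1015)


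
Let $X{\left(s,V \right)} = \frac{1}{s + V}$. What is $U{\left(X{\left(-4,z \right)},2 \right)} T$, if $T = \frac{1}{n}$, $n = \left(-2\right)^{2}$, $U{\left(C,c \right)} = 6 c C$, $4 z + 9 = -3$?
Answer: $- \frac{3}{7} \approx -0.42857$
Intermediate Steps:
$z = -3$ ($z = - \frac{9}{4} + \frac{1}{4} \left(-3\right) = - \frac{9}{4} - \frac{3}{4} = -3$)
$X{\left(s,V \right)} = \frac{1}{V + s}$
$U{\left(C,c \right)} = 6 C c$
$n = 4$
$T = \frac{1}{4} \approx 0.25$
$U{\left(X{\left(-4,z \right)},2 \right)} T = 6 \frac{1}{-3 - 4} \cdot 2 \cdot \frac{1}{4} = 6 \frac{1}{-7} \cdot 2 \cdot \frac{1}{4} = 6 \left(- \frac{1}{7}\right) 2 \cdot \frac{1}{4} = \left(- \frac{12}{7}\right) \frac{1}{4} = - \frac{3}{7}$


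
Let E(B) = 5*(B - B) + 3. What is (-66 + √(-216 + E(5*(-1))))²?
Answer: (66 - I*√213)² ≈ 4143.0 - 1926.5*I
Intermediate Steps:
E(B) = 3 (E(B) = 5*0 + 3 = 0 + 3 = 3)
(-66 + √(-216 + E(5*(-1))))² = (-66 + √(-216 + 3))² = (-66 + √(-213))² = (-66 + I*√213)²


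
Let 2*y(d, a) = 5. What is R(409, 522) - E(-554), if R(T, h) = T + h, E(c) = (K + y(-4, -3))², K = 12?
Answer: 2883/4 ≈ 720.75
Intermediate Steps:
y(d, a) = 5/2 (y(d, a) = (½)*5 = 5/2)
E(c) = 841/4 (E(c) = (12 + 5/2)² = (29/2)² = 841/4)
R(409, 522) - E(-554) = (409 + 522) - 1*841/4 = 931 - 841/4 = 2883/4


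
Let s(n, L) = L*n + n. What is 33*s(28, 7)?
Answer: 7392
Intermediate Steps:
s(n, L) = n + L*n
33*s(28, 7) = 33*(28*(1 + 7)) = 33*(28*8) = 33*224 = 7392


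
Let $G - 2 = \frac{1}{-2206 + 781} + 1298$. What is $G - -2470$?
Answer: $\frac{5372249}{1425} \approx 3770.0$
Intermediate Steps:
$G = \frac{1852499}{1425}$ ($G = 2 + \left(\frac{1}{-2206 + 781} + 1298\right) = 2 + \left(\frac{1}{-1425} + 1298\right) = 2 + \left(- \frac{1}{1425} + 1298\right) = 2 + \frac{1849649}{1425} = \frac{1852499}{1425} \approx 1300.0$)
$G - -2470 = \frac{1852499}{1425} - -2470 = \frac{1852499}{1425} + 2470 = \frac{5372249}{1425}$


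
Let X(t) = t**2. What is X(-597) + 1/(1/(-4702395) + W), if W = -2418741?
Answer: 4053751623261214269/11373875584696 ≈ 3.5641e+5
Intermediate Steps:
X(-597) + 1/(1/(-4702395) + W) = (-597)**2 + 1/(1/(-4702395) - 2418741) = 356409 + 1/(-1/4702395 - 2418741) = 356409 + 1/(-11373875584696/4702395) = 356409 - 4702395/11373875584696 = 4053751623261214269/11373875584696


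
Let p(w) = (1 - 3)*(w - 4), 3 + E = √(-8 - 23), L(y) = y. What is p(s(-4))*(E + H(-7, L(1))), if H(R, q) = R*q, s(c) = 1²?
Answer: -60 + 6*I*√31 ≈ -60.0 + 33.407*I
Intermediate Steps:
s(c) = 1
E = -3 + I*√31 (E = -3 + √(-8 - 23) = -3 + √(-31) = -3 + I*√31 ≈ -3.0 + 5.5678*I)
p(w) = 8 - 2*w (p(w) = -2*(-4 + w) = 8 - 2*w)
p(s(-4))*(E + H(-7, L(1))) = (8 - 2*1)*((-3 + I*√31) - 7*1) = (8 - 2)*((-3 + I*√31) - 7) = 6*(-10 + I*√31) = -60 + 6*I*√31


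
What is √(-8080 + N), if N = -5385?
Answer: I*√13465 ≈ 116.04*I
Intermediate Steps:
√(-8080 + N) = √(-8080 - 5385) = √(-13465) = I*√13465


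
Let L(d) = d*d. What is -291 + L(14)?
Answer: -95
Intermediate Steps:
L(d) = d**2
-291 + L(14) = -291 + 14**2 = -291 + 196 = -95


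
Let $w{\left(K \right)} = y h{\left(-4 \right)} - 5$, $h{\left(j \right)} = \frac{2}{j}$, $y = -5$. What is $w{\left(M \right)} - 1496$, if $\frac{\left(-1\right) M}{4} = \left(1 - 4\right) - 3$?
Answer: $- \frac{2997}{2} \approx -1498.5$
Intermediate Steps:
$M = 24$ ($M = - 4 \left(\left(1 - 4\right) - 3\right) = - 4 \left(-3 - 3\right) = \left(-4\right) \left(-6\right) = 24$)
$w{\left(K \right)} = - \frac{5}{2}$ ($w{\left(K \right)} = - 5 \frac{2}{-4} - 5 = - 5 \cdot 2 \left(- \frac{1}{4}\right) - 5 = \left(-5\right) \left(- \frac{1}{2}\right) - 5 = \frac{5}{2} - 5 = - \frac{5}{2}$)
$w{\left(M \right)} - 1496 = - \frac{5}{2} - 1496 = - \frac{2997}{2}$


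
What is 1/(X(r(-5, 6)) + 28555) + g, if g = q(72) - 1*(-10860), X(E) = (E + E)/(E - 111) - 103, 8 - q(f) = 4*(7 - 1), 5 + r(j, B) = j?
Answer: 37332769049/3442712 ≈ 10844.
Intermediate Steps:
r(j, B) = -5 + j
q(f) = -16 (q(f) = 8 - 4*(7 - 1) = 8 - 4*6 = 8 - 1*24 = 8 - 24 = -16)
X(E) = -103 + 2*E/(-111 + E) (X(E) = (2*E)/(-111 + E) - 103 = 2*E/(-111 + E) - 103 = -103 + 2*E/(-111 + E))
g = 10844 (g = -16 - 1*(-10860) = -16 + 10860 = 10844)
1/(X(r(-5, 6)) + 28555) + g = 1/((11433 - 101*(-5 - 5))/(-111 + (-5 - 5)) + 28555) + 10844 = 1/((11433 - 101*(-10))/(-111 - 10) + 28555) + 10844 = 1/((11433 + 1010)/(-121) + 28555) + 10844 = 1/(-1/121*12443 + 28555) + 10844 = 1/(-12443/121 + 28555) + 10844 = 1/(3442712/121) + 10844 = 121/3442712 + 10844 = 37332769049/3442712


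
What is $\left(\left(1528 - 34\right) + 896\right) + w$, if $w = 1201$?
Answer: $3591$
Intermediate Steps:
$\left(\left(1528 - 34\right) + 896\right) + w = \left(\left(1528 - 34\right) + 896\right) + 1201 = \left(1494 + 896\right) + 1201 = 2390 + 1201 = 3591$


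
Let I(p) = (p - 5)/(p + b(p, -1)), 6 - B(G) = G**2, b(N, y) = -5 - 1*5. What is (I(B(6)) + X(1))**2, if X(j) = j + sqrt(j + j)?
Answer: 353/64 + 15*sqrt(2)/4 ≈ 10.819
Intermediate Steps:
b(N, y) = -10 (b(N, y) = -5 - 5 = -10)
B(G) = 6 - G**2
I(p) = (-5 + p)/(-10 + p) (I(p) = (p - 5)/(p - 10) = (-5 + p)/(-10 + p))
X(j) = j + sqrt(2)*sqrt(j) (X(j) = j + sqrt(2*j) = j + sqrt(2)*sqrt(j))
(I(B(6)) + X(1))**2 = ((-5 + (6 - 1*6**2))/(-10 + (6 - 1*6**2)) + (1 + sqrt(2)*sqrt(1)))**2 = ((-5 + (6 - 1*36))/(-10 + (6 - 1*36)) + (1 + sqrt(2)*1))**2 = ((-5 + (6 - 36))/(-10 + (6 - 36)) + (1 + sqrt(2)))**2 = ((-5 - 30)/(-10 - 30) + (1 + sqrt(2)))**2 = (-35/(-40) + (1 + sqrt(2)))**2 = (-1/40*(-35) + (1 + sqrt(2)))**2 = (7/8 + (1 + sqrt(2)))**2 = (15/8 + sqrt(2))**2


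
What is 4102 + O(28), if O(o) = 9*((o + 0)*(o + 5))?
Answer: 12418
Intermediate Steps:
O(o) = 9*o*(5 + o) (O(o) = 9*(o*(5 + o)) = 9*o*(5 + o))
4102 + O(28) = 4102 + 9*28*(5 + 28) = 4102 + 9*28*33 = 4102 + 8316 = 12418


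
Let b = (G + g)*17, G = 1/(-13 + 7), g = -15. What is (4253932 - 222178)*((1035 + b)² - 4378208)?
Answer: -91300358819321/6 ≈ -1.5217e+13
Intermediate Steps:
G = -⅙ (G = 1/(-6) = -⅙ ≈ -0.16667)
b = -1547/6 (b = (-⅙ - 15)*17 = -91/6*17 = -1547/6 ≈ -257.83)
(4253932 - 222178)*((1035 + b)² - 4378208) = (4253932 - 222178)*((1035 - 1547/6)² - 4378208) = 4031754*((4663/6)² - 4378208) = 4031754*(21743569/36 - 4378208) = 4031754*(-135871919/36) = -91300358819321/6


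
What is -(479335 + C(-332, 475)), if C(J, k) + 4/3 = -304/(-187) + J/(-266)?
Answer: -35764737293/74613 ≈ -4.7934e+5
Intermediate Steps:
C(J, k) = 164/561 - J/266 (C(J, k) = -4/3 + (-304/(-187) + J/(-266)) = -4/3 + (-304*(-1/187) + J*(-1/266)) = -4/3 + (304/187 - J/266) = 164/561 - J/266)
-(479335 + C(-332, 475)) = -(479335 + (164/561 - 1/266*(-332))) = -(479335 + (164/561 + 166/133)) = -(479335 + 114938/74613) = -1*35764737293/74613 = -35764737293/74613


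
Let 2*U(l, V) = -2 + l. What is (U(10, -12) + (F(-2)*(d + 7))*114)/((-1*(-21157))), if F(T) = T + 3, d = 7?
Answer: 1600/21157 ≈ 0.075625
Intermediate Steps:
U(l, V) = -1 + l/2 (U(l, V) = (-2 + l)/2 = -1 + l/2)
F(T) = 3 + T
(U(10, -12) + (F(-2)*(d + 7))*114)/((-1*(-21157))) = ((-1 + (½)*10) + ((3 - 2)*(7 + 7))*114)/((-1*(-21157))) = ((-1 + 5) + (1*14)*114)/21157 = (4 + 14*114)*(1/21157) = (4 + 1596)*(1/21157) = 1600*(1/21157) = 1600/21157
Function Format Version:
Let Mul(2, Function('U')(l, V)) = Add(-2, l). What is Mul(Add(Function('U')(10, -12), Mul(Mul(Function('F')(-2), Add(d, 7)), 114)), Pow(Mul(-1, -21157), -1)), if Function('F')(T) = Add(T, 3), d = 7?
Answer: Rational(1600, 21157) ≈ 0.075625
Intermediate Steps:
Function('U')(l, V) = Add(-1, Mul(Rational(1, 2), l)) (Function('U')(l, V) = Mul(Rational(1, 2), Add(-2, l)) = Add(-1, Mul(Rational(1, 2), l)))
Function('F')(T) = Add(3, T)
Mul(Add(Function('U')(10, -12), Mul(Mul(Function('F')(-2), Add(d, 7)), 114)), Pow(Mul(-1, -21157), -1)) = Mul(Add(Add(-1, Mul(Rational(1, 2), 10)), Mul(Mul(Add(3, -2), Add(7, 7)), 114)), Pow(Mul(-1, -21157), -1)) = Mul(Add(Add(-1, 5), Mul(Mul(1, 14), 114)), Pow(21157, -1)) = Mul(Add(4, Mul(14, 114)), Rational(1, 21157)) = Mul(Add(4, 1596), Rational(1, 21157)) = Mul(1600, Rational(1, 21157)) = Rational(1600, 21157)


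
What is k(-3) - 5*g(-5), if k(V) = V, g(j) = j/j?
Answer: -8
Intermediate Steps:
g(j) = 1
k(-3) - 5*g(-5) = -3 - 5*1 = -3 - 5 = -8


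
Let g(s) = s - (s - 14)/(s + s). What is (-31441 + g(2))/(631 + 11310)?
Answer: -31436/11941 ≈ -2.6326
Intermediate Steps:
g(s) = s - (-14 + s)/(2*s)
(-31441 + g(2))/(631 + 11310) = (-31441 + (-½ + 2 + 7/2))/(631 + 11310) = (-31441 + (-½ + 2 + 7*(½)))/11941 = (-31441 + (-½ + 2 + 7/2))*(1/11941) = (-31441 + 5)*(1/11941) = -31436*1/11941 = -31436/11941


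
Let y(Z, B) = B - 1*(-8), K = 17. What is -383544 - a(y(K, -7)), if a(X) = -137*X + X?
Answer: -383408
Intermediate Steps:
y(Z, B) = 8 + B (y(Z, B) = B + 8 = 8 + B)
a(X) = -136*X
-383544 - a(y(K, -7)) = -383544 - (-136)*(8 - 7) = -383544 - (-136) = -383544 - 1*(-136) = -383544 + 136 = -383408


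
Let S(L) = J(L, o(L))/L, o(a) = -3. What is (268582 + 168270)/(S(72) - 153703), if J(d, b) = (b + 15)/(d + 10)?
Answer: -214931184/75621875 ≈ -2.8422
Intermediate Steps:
J(d, b) = (15 + b)/(10 + d)
S(L) = 12/(L*(10 + L)) (S(L) = ((15 - 3)/(10 + L))/L = (12/(10 + L))/L = 12/(L*(10 + L)))
(268582 + 168270)/(S(72) - 153703) = (268582 + 168270)/(12/(72*(10 + 72)) - 153703) = 436852/(12*(1/72)/82 - 153703) = 436852/(12*(1/72)*(1/82) - 153703) = 436852/(1/492 - 153703) = 436852/(-75621875/492) = 436852*(-492/75621875) = -214931184/75621875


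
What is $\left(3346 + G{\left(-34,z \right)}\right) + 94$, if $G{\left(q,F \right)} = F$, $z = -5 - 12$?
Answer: $3423$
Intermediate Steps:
$z = -17$ ($z = -5 - 12 = -17$)
$\left(3346 + G{\left(-34,z \right)}\right) + 94 = \left(3346 - 17\right) + 94 = 3329 + 94 = 3423$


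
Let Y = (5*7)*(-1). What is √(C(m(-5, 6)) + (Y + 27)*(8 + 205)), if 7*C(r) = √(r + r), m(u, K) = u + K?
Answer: √(-83496 + 7*√2)/7 ≈ 41.277*I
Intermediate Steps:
Y = -35 (Y = 35*(-1) = -35)
m(u, K) = K + u
C(r) = √2*√r/7 (C(r) = √(r + r)/7 = √(2*r)/7 = (√2*√r)/7 = √2*√r/7)
√(C(m(-5, 6)) + (Y + 27)*(8 + 205)) = √(√2*√(6 - 5)/7 + (-35 + 27)*(8 + 205)) = √(√2*√1/7 - 8*213) = √((⅐)*√2*1 - 1704) = √(√2/7 - 1704) = √(-1704 + √2/7)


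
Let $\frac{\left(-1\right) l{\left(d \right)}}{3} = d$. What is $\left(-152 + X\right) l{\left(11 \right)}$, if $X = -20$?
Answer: $5676$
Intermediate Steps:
$l{\left(d \right)} = - 3 d$
$\left(-152 + X\right) l{\left(11 \right)} = \left(-152 - 20\right) \left(\left(-3\right) 11\right) = \left(-172\right) \left(-33\right) = 5676$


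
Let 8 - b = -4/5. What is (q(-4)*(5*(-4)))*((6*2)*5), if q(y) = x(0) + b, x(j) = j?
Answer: -10560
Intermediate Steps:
b = 44/5 (b = 8 - (-4)/5 = 8 - 1*(-⅘) = 8 + ⅘ = 44/5 ≈ 8.8000)
q(y) = 44/5 (q(y) = 0 + 44/5 = 44/5)
(q(-4)*(5*(-4)))*((6*2)*5) = (44*(5*(-4))/5)*((6*2)*5) = ((44/5)*(-20))*(12*5) = -176*60 = -10560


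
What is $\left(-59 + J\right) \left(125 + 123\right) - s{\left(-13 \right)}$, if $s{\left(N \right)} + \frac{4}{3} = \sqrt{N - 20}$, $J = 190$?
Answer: $\frac{97468}{3} - i \sqrt{33} \approx 32489.0 - 5.7446 i$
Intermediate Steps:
$s{\left(N \right)} = - \frac{4}{3} + \sqrt{-20 + N}$ ($s{\left(N \right)} = - \frac{4}{3} + \sqrt{N - 20} = - \frac{4}{3} + \sqrt{-20 + N}$)
$\left(-59 + J\right) \left(125 + 123\right) - s{\left(-13 \right)} = \left(-59 + 190\right) \left(125 + 123\right) - \left(- \frac{4}{3} + \sqrt{-20 - 13}\right) = 131 \cdot 248 - \left(- \frac{4}{3} + \sqrt{-33}\right) = 32488 - \left(- \frac{4}{3} + i \sqrt{33}\right) = 32488 + \left(\frac{4}{3} - i \sqrt{33}\right) = \frac{97468}{3} - i \sqrt{33}$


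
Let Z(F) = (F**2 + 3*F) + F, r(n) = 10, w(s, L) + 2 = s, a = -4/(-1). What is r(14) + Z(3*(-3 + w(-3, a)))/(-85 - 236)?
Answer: 910/107 ≈ 8.5047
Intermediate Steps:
a = 4 (a = -4*(-1) = 4)
w(s, L) = -2 + s
Z(F) = F**2 + 4*F
r(14) + Z(3*(-3 + w(-3, a)))/(-85 - 236) = 10 + ((3*(-3 + (-2 - 3)))*(4 + 3*(-3 + (-2 - 3))))/(-85 - 236) = 10 + ((3*(-3 - 5))*(4 + 3*(-3 - 5)))/(-321) = 10 - 3*(-8)*(4 + 3*(-8))/321 = 10 - (-8)*(4 - 24)/107 = 10 - (-8)*(-20)/107 = 10 - 1/321*480 = 10 - 160/107 = 910/107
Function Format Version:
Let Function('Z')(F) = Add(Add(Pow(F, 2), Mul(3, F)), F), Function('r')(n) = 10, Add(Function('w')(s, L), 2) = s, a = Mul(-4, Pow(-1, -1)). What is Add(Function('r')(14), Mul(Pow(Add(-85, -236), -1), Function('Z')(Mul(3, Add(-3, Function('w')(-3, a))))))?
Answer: Rational(910, 107) ≈ 8.5047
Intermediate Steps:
a = 4 (a = Mul(-4, -1) = 4)
Function('w')(s, L) = Add(-2, s)
Function('Z')(F) = Add(Pow(F, 2), Mul(4, F))
Add(Function('r')(14), Mul(Pow(Add(-85, -236), -1), Function('Z')(Mul(3, Add(-3, Function('w')(-3, a)))))) = Add(10, Mul(Pow(Add(-85, -236), -1), Mul(Mul(3, Add(-3, Add(-2, -3))), Add(4, Mul(3, Add(-3, Add(-2, -3))))))) = Add(10, Mul(Pow(-321, -1), Mul(Mul(3, Add(-3, -5)), Add(4, Mul(3, Add(-3, -5)))))) = Add(10, Mul(Rational(-1, 321), Mul(Mul(3, -8), Add(4, Mul(3, -8))))) = Add(10, Mul(Rational(-1, 321), Mul(-24, Add(4, -24)))) = Add(10, Mul(Rational(-1, 321), Mul(-24, -20))) = Add(10, Mul(Rational(-1, 321), 480)) = Add(10, Rational(-160, 107)) = Rational(910, 107)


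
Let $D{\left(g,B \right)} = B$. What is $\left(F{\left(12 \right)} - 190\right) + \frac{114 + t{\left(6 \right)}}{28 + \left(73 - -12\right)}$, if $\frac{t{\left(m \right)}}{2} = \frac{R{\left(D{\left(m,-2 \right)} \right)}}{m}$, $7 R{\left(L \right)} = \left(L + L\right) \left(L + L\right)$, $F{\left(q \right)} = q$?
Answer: $- \frac{419984}{2373} \approx -176.98$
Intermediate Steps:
$R{\left(L \right)} = \frac{4 L^{2}}{7}$ ($R{\left(L \right)} = \frac{\left(L + L\right) \left(L + L\right)}{7} = \frac{2 L 2 L}{7} = \frac{4 L^{2}}{7}$)
$t{\left(m \right)} = \frac{32}{7 m}$ ($t{\left(m \right)} = 2 \frac{\frac{4}{7} \left(-2\right)^{2}}{m} = 2 \frac{\frac{4}{7} \cdot 4}{m} = 2 \frac{16}{7 m} = \frac{32}{7 m}$)
$\left(F{\left(12 \right)} - 190\right) + \frac{114 + t{\left(6 \right)}}{28 + \left(73 - -12\right)} = \left(12 - 190\right) + \frac{114 + \frac{32}{7 \cdot 6}}{28 + \left(73 - -12\right)} = -178 + \frac{114 + \frac{32}{7} \cdot \frac{1}{6}}{28 + \left(73 + 12\right)} = -178 + \frac{114 + \frac{16}{21}}{28 + 85} = -178 + \frac{2410}{21 \cdot 113} = -178 + \frac{2410}{21} \cdot \frac{1}{113} = -178 + \frac{2410}{2373} = - \frac{419984}{2373}$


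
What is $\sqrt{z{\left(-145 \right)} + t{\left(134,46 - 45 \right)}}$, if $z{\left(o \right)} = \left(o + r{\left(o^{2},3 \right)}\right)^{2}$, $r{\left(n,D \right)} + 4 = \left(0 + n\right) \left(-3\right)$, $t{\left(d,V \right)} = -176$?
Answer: $20 \sqrt{9993185} \approx 63224.0$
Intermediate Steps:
$r{\left(n,D \right)} = -4 - 3 n$ ($r{\left(n,D \right)} = -4 + \left(0 + n\right) \left(-3\right) = -4 + n \left(-3\right) = -4 - 3 n$)
$z{\left(o \right)} = \left(-4 + o - 3 o^{2}\right)^{2}$ ($z{\left(o \right)} = \left(o - \left(4 + 3 o^{2}\right)\right)^{2} = \left(-4 + o - 3 o^{2}\right)^{2}$)
$\sqrt{z{\left(-145 \right)} + t{\left(134,46 - 45 \right)}} = \sqrt{\left(4 - -145 + 3 \left(-145\right)^{2}\right)^{2} - 176} = \sqrt{\left(4 + 145 + 3 \cdot 21025\right)^{2} - 176} = \sqrt{\left(4 + 145 + 63075\right)^{2} - 176} = \sqrt{63224^{2} - 176} = \sqrt{3997274176 - 176} = \sqrt{3997274000} = 20 \sqrt{9993185}$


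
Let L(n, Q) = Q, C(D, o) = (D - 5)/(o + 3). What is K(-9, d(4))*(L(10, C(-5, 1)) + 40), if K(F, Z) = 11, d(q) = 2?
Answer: 825/2 ≈ 412.50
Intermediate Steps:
C(D, o) = (-5 + D)/(3 + o)
K(-9, d(4))*(L(10, C(-5, 1)) + 40) = 11*((-5 - 5)/(3 + 1) + 40) = 11*(-10/4 + 40) = 11*((1/4)*(-10) + 40) = 11*(-5/2 + 40) = 11*(75/2) = 825/2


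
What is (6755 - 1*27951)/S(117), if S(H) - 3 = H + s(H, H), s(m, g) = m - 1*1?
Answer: -5299/59 ≈ -89.814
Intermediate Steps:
s(m, g) = -1 + m (s(m, g) = m - 1 = -1 + m)
S(H) = 2 + 2*H (S(H) = 3 + (H + (-1 + H)) = 3 + (-1 + 2*H) = 2 + 2*H)
(6755 - 1*27951)/S(117) = (6755 - 1*27951)/(2 + 2*117) = (6755 - 27951)/(2 + 234) = -21196/236 = -21196*1/236 = -5299/59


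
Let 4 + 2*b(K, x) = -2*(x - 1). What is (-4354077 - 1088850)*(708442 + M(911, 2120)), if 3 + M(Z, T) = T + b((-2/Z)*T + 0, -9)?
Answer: -3867564309609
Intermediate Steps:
b(K, x) = -1 - x (b(K, x) = -2 + (-2*(x - 1))/2 = -2 + (-2*(-1 + x))/2 = -2 + (2 - 2*x)/2 = -2 + (1 - x) = -1 - x)
M(Z, T) = 5 + T (M(Z, T) = -3 + (T + (-1 - 1*(-9))) = -3 + (T + (-1 + 9)) = -3 + (T + 8) = -3 + (8 + T) = 5 + T)
(-4354077 - 1088850)*(708442 + M(911, 2120)) = (-4354077 - 1088850)*(708442 + (5 + 2120)) = -5442927*(708442 + 2125) = -5442927*710567 = -3867564309609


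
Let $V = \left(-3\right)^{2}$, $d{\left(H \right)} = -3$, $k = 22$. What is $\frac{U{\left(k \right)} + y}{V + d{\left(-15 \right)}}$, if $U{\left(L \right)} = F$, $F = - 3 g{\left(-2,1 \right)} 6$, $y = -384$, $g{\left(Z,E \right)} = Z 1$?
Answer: $-58$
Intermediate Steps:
$g{\left(Z,E \right)} = Z$
$V = 9$
$F = 36$ ($F = \left(-3\right) \left(-2\right) 6 = 6 \cdot 6 = 36$)
$U{\left(L \right)} = 36$
$\frac{U{\left(k \right)} + y}{V + d{\left(-15 \right)}} = \frac{36 - 384}{9 - 3} = - \frac{348}{6} = \left(-348\right) \frac{1}{6} = -58$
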